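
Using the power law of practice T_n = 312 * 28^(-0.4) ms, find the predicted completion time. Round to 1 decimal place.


T_n = 312 * 28^(-0.4)
28^(-0.4) = 0.263716
T_n = 312 * 0.263716
= 82.3 ms


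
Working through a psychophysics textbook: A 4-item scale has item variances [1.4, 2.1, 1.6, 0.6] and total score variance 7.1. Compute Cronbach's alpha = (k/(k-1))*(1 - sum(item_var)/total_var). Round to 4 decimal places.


alpha = (k/(k-1)) * (1 - sum(s_i^2)/s_total^2)
sum(item variances) = 5.7
k/(k-1) = 4/3 = 1.333333
1 - 5.7/7.1 = 1 - 0.802817 = 0.197183
alpha = 1.333333 * 0.197183
= 0.2629


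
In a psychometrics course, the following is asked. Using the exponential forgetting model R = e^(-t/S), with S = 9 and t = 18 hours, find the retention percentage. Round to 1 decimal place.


R = e^(-t/S)
-t/S = -18/9 = -2.0
R = e^(-2.0) = 0.135335
Percentage = 0.135335 * 100
= 13.5


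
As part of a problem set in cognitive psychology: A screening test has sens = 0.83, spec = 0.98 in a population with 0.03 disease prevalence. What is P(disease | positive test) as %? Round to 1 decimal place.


PPV = (sens * prev) / (sens * prev + (1-spec) * (1-prev))
Numerator = 0.83 * 0.03 = 0.0249
P(positive and no disease) = (1 - spec) * (1 - prev) = (1 - 0.98) * (1 - 0.03) = 0.0194
Denominator = 0.0249 + 0.0194 = 0.0443
PPV = 0.0249 / 0.0443 = 0.562077
As percentage = 56.2


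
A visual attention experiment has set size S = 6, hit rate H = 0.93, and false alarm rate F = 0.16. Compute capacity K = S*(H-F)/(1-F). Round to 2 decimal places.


K = S * (H - F) / (1 - F)
H - F = 0.77
1 - F = 0.84
K = 6 * 0.77 / 0.84
= 5.50


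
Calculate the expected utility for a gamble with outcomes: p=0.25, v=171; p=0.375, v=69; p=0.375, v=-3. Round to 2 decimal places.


EU = sum(p_i * v_i)
0.25 * 171 = 42.75
0.375 * 69 = 25.875
0.375 * -3 = -1.125
EU = 42.75 + 25.875 + -1.125
= 67.50


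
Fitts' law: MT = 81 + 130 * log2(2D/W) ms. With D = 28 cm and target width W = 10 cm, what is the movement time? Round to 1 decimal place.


MT = 81 + 130 * log2(2*28/10)
2D/W = 5.6
log2(5.6) = 2.4854
MT = 81 + 130 * 2.4854
= 404.1 ms


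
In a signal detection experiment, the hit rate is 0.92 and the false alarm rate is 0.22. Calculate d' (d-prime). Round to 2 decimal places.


d' = z(HR) - z(FAR)
z(0.92) = 1.4051
z(0.22) = -0.7722
d' = 1.4051 - -0.7722
= 2.18


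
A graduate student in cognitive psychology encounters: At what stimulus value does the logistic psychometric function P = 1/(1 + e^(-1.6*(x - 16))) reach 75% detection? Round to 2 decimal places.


At P = 0.75: 0.75 = 1/(1 + e^(-k*(x-x0)))
Solving: e^(-k*(x-x0)) = 1/3
x = x0 + ln(3)/k
ln(3) = 1.0986
x = 16 + 1.0986/1.6
= 16 + 0.6866
= 16.69


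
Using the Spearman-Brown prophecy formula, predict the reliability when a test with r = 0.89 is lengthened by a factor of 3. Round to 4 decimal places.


r_new = n*r / (1 + (n-1)*r)
Numerator = 3 * 0.89 = 2.67
Denominator = 1 + 2 * 0.89 = 2.78
r_new = 2.67 / 2.78
= 0.9604


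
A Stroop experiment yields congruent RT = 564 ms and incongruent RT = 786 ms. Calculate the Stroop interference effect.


Stroop effect = RT(incongruent) - RT(congruent)
= 786 - 564
= 222 ms


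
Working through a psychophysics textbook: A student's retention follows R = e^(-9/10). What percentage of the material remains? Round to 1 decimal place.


R = e^(-t/S)
-t/S = -9/10 = -0.9
R = e^(-0.9) = 0.40657
Percentage = 0.40657 * 100
= 40.7


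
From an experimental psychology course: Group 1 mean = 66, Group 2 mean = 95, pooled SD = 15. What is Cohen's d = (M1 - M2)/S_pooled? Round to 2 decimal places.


Cohen's d = (M1 - M2) / S_pooled
= (66 - 95) / 15
= -29 / 15
= -1.93


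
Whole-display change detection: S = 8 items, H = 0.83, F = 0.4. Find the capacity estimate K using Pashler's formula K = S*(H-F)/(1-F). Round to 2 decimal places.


K = S * (H - F) / (1 - F)
H - F = 0.43
1 - F = 0.6
K = 8 * 0.43 / 0.6
= 5.73


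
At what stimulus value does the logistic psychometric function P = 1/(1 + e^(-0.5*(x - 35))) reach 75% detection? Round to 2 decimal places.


At P = 0.75: 0.75 = 1/(1 + e^(-k*(x-x0)))
Solving: e^(-k*(x-x0)) = 1/3
x = x0 + ln(3)/k
ln(3) = 1.0986
x = 35 + 1.0986/0.5
= 35 + 2.1972
= 37.20


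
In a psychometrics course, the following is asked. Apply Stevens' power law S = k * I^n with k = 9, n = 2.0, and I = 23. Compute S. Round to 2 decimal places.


S = 9 * 23^2.0
23^2.0 = 529.0
S = 9 * 529.0
= 4761.00


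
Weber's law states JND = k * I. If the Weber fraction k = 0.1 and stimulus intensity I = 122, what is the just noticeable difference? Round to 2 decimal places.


JND = k * I
JND = 0.1 * 122
= 12.20


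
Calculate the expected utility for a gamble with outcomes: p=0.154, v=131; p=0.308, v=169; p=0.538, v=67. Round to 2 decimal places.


EU = sum(p_i * v_i)
0.154 * 131 = 20.174
0.308 * 169 = 52.052
0.538 * 67 = 36.046
EU = 20.174 + 52.052 + 36.046
= 108.27


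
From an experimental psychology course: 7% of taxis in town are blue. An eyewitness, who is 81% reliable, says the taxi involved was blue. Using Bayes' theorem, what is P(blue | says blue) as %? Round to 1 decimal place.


P(blue | says blue) = P(says blue | blue)*P(blue) / [P(says blue | blue)*P(blue) + P(says blue | not blue)*P(not blue)]
Numerator = 0.81 * 0.07 = 0.0567
False identification = 0.19 * 0.93 = 0.1767
P = 0.0567 / (0.0567 + 0.1767)
= 0.0567 / 0.2334
As percentage = 24.3


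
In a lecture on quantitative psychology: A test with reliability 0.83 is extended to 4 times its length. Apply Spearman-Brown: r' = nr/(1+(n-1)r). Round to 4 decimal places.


r_new = n*r / (1 + (n-1)*r)
Numerator = 4 * 0.83 = 3.32
Denominator = 1 + 3 * 0.83 = 3.49
r_new = 3.32 / 3.49
= 0.9513


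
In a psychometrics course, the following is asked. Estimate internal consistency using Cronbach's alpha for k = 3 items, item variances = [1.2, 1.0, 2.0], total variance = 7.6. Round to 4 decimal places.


alpha = (k/(k-1)) * (1 - sum(s_i^2)/s_total^2)
sum(item variances) = 4.2
k/(k-1) = 3/2 = 1.5
1 - 4.2/7.6 = 1 - 0.552632 = 0.447368
alpha = 1.5 * 0.447368
= 0.6711


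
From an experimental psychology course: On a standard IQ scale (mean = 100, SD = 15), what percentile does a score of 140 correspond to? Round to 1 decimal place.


z = (IQ - mean) / SD
z = (140 - 100) / 15 = 2.6667
Percentile = Phi(2.6667) * 100
Phi(2.6667) = 0.99617
= 99.6


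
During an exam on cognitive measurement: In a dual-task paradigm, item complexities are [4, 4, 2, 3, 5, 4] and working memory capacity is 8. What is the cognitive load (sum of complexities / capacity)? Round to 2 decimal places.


Total complexity = 4 + 4 + 2 + 3 + 5 + 4 = 22
Load = total / capacity = 22 / 8
= 2.75


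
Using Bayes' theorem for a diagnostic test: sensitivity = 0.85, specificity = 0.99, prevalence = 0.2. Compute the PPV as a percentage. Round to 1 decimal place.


PPV = (sens * prev) / (sens * prev + (1-spec) * (1-prev))
Numerator = 0.85 * 0.2 = 0.17
P(positive and no disease) = (1 - spec) * (1 - prev) = (1 - 0.99) * (1 - 0.2) = 0.008
Denominator = 0.17 + 0.008 = 0.178
PPV = 0.17 / 0.178 = 0.955056
As percentage = 95.5


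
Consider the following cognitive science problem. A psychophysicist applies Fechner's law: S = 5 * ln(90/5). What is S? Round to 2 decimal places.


S = 5 * ln(90/5)
I/I0 = 18.0
ln(18.0) = 2.8904
S = 5 * 2.8904
= 14.45


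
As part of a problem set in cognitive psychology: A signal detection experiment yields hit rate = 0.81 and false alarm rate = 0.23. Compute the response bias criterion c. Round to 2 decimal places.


c = -0.5 * (z(HR) + z(FAR))
z(0.81) = 0.8779
z(0.23) = -0.7388
c = -0.5 * (0.8779 + -0.7388)
= -0.5 * 0.1391
= -0.07


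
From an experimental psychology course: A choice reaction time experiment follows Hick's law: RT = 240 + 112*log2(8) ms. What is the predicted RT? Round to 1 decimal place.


RT = 240 + 112 * log2(8)
log2(8) = 3.0
RT = 240 + 112 * 3.0
= 240 + 336.0
= 576.0 ms


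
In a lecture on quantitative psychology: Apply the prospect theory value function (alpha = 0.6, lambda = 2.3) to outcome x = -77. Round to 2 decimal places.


Since x = -77 < 0, use v(x) = -lambda*(-x)^alpha
(-x) = 77
77^0.6 = 13.5486
v(-77) = -2.3 * 13.5486
= -31.16


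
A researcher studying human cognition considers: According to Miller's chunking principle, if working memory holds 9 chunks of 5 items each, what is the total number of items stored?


Total items = chunks * items_per_chunk
= 9 * 5
= 45


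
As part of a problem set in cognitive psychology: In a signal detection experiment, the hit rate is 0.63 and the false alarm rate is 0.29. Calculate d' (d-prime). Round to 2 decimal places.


d' = z(HR) - z(FAR)
z(0.63) = 0.3319
z(0.29) = -0.5534
d' = 0.3319 - -0.5534
= 0.89


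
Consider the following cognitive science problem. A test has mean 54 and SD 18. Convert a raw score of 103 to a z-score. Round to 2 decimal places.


z = (X - mu) / sigma
= (103 - 54) / 18
= 49 / 18
= 2.72


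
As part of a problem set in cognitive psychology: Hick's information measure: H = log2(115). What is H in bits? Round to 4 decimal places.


H = log2(n)
H = log2(115)
= 6.8455


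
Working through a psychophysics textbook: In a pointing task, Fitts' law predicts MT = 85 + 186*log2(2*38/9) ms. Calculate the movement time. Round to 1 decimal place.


MT = 85 + 186 * log2(2*38/9)
2D/W = 8.444444
log2(8.444444) = 3.078
MT = 85 + 186 * 3.078
= 657.5 ms


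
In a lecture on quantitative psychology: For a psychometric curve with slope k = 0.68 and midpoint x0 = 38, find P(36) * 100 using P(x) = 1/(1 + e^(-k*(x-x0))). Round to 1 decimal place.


P(x) = 1/(1 + e^(-0.68*(36 - 38)))
Exponent = -0.68 * -2 = 1.36
e^(1.36) = 3.896193
P = 1/(1 + 3.896193) = 0.20424
Percentage = 20.4


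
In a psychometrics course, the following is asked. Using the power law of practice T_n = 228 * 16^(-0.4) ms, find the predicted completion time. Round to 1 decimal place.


T_n = 228 * 16^(-0.4)
16^(-0.4) = 0.329877
T_n = 228 * 0.329877
= 75.2 ms


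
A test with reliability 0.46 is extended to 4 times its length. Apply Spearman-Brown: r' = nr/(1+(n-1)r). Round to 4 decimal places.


r_new = n*r / (1 + (n-1)*r)
Numerator = 4 * 0.46 = 1.84
Denominator = 1 + 3 * 0.46 = 2.38
r_new = 1.84 / 2.38
= 0.7731


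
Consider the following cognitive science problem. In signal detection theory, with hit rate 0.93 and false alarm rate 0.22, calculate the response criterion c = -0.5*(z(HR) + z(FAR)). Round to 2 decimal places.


c = -0.5 * (z(HR) + z(FAR))
z(0.93) = 1.4758
z(0.22) = -0.7722
c = -0.5 * (1.4758 + -0.7722)
= -0.5 * 0.7036
= -0.35


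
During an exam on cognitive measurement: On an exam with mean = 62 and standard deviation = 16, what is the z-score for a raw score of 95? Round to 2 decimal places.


z = (X - mu) / sigma
= (95 - 62) / 16
= 33 / 16
= 2.06


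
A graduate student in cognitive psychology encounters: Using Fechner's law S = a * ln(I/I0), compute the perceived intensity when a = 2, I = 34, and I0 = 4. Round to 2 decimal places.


S = 2 * ln(34/4)
I/I0 = 8.5
ln(8.5) = 2.1401
S = 2 * 2.1401
= 4.28


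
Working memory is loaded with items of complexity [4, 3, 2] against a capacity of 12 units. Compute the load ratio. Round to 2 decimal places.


Total complexity = 4 + 3 + 2 = 9
Load = total / capacity = 9 / 12
= 0.75


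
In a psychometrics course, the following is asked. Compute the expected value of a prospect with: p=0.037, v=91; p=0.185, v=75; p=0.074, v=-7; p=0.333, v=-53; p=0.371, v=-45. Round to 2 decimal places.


EU = sum(p_i * v_i)
0.037 * 91 = 3.367
0.185 * 75 = 13.875
0.074 * -7 = -0.518
0.333 * -53 = -17.649
0.371 * -45 = -16.695
EU = 3.367 + 13.875 + -0.518 + -17.649 + -16.695
= -17.62


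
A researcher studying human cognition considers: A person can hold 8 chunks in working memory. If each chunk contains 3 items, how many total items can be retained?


Total items = chunks * items_per_chunk
= 8 * 3
= 24


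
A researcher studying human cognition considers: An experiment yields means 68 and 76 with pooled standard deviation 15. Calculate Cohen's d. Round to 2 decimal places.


Cohen's d = (M1 - M2) / S_pooled
= (68 - 76) / 15
= -8 / 15
= -0.53


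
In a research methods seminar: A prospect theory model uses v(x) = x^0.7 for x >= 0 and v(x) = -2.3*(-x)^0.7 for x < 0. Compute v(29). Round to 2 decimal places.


Since x = 29 >= 0, use v(x) = x^0.7
29^0.7 = 10.5604
v(29) = 10.56


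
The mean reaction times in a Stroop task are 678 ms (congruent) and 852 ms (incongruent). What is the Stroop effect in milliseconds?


Stroop effect = RT(incongruent) - RT(congruent)
= 852 - 678
= 174 ms


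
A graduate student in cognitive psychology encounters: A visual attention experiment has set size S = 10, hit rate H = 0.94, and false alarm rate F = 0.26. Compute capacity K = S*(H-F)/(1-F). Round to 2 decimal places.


K = S * (H - F) / (1 - F)
H - F = 0.68
1 - F = 0.74
K = 10 * 0.68 / 0.74
= 9.19


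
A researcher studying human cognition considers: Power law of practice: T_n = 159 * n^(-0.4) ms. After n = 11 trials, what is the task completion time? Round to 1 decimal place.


T_n = 159 * 11^(-0.4)
11^(-0.4) = 0.383215
T_n = 159 * 0.383215
= 60.9 ms


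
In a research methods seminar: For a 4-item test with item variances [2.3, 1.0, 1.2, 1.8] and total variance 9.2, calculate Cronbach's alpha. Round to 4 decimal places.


alpha = (k/(k-1)) * (1 - sum(s_i^2)/s_total^2)
sum(item variances) = 6.3
k/(k-1) = 4/3 = 1.333333
1 - 6.3/9.2 = 1 - 0.684783 = 0.315217
alpha = 1.333333 * 0.315217
= 0.4203


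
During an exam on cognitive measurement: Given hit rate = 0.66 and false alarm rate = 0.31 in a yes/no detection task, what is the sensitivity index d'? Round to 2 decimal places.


d' = z(HR) - z(FAR)
z(0.66) = 0.4125
z(0.31) = -0.4959
d' = 0.4125 - -0.4959
= 0.91


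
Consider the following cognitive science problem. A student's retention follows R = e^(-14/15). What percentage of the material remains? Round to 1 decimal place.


R = e^(-t/S)
-t/S = -14/15 = -0.933333
R = e^(-0.933333) = 0.393241
Percentage = 0.393241 * 100
= 39.3


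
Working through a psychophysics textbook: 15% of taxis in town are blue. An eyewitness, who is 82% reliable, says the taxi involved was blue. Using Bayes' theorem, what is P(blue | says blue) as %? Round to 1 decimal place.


P(blue | says blue) = P(says blue | blue)*P(blue) / [P(says blue | blue)*P(blue) + P(says blue | not blue)*P(not blue)]
Numerator = 0.82 * 0.15 = 0.123
False identification = 0.18 * 0.85 = 0.153
P = 0.123 / (0.123 + 0.153)
= 0.123 / 0.276
As percentage = 44.6


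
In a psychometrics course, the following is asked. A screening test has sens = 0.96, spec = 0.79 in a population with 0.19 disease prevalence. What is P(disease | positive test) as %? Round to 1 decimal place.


PPV = (sens * prev) / (sens * prev + (1-spec) * (1-prev))
Numerator = 0.96 * 0.19 = 0.1824
P(positive and no disease) = (1 - spec) * (1 - prev) = (1 - 0.79) * (1 - 0.19) = 0.1701
Denominator = 0.1824 + 0.1701 = 0.3525
PPV = 0.1824 / 0.3525 = 0.517447
As percentage = 51.7


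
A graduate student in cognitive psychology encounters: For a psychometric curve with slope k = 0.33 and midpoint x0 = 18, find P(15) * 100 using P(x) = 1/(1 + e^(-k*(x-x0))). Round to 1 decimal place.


P(x) = 1/(1 + e^(-0.33*(15 - 18)))
Exponent = -0.33 * -3 = 0.99
e^(0.99) = 2.691234
P = 1/(1 + 2.691234) = 0.270912
Percentage = 27.1


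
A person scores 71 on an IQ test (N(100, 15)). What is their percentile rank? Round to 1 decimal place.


z = (IQ - mean) / SD
z = (71 - 100) / 15 = -1.9333
Percentile = Phi(-1.9333) * 100
Phi(-1.9333) = 0.0266
= 2.7


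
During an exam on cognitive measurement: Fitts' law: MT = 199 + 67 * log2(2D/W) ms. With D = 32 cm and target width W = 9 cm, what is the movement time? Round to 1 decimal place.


MT = 199 + 67 * log2(2*32/9)
2D/W = 7.111111
log2(7.111111) = 2.8301
MT = 199 + 67 * 2.8301
= 388.6 ms


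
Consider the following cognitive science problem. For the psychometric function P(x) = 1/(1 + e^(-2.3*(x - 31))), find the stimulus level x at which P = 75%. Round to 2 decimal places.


At P = 0.75: 0.75 = 1/(1 + e^(-k*(x-x0)))
Solving: e^(-k*(x-x0)) = 1/3
x = x0 + ln(3)/k
ln(3) = 1.0986
x = 31 + 1.0986/2.3
= 31 + 0.4777
= 31.48


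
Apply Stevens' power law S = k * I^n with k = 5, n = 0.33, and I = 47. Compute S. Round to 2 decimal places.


S = 5 * 47^0.33
47^0.33 = 3.5628
S = 5 * 3.5628
= 17.81


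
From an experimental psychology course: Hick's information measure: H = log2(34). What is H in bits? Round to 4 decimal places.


H = log2(n)
H = log2(34)
= 5.0875


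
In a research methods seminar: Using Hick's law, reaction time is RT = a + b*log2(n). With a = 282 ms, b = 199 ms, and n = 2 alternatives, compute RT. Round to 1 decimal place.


RT = 282 + 199 * log2(2)
log2(2) = 1.0
RT = 282 + 199 * 1.0
= 282 + 199.0
= 481.0 ms


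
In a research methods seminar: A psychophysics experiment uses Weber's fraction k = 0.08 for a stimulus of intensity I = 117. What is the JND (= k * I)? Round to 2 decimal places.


JND = k * I
JND = 0.08 * 117
= 9.36


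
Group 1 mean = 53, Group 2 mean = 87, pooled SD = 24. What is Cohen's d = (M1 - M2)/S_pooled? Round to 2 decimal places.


Cohen's d = (M1 - M2) / S_pooled
= (53 - 87) / 24
= -34 / 24
= -1.42


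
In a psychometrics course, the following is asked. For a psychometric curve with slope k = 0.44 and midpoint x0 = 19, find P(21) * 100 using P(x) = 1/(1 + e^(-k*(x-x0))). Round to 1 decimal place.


P(x) = 1/(1 + e^(-0.44*(21 - 19)))
Exponent = -0.44 * 2 = -0.88
e^(-0.88) = 0.414783
P = 1/(1 + 0.414783) = 0.706822
Percentage = 70.7


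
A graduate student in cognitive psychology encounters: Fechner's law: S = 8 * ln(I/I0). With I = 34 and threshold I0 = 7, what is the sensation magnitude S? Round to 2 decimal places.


S = 8 * ln(34/7)
I/I0 = 4.857143
ln(4.857143) = 1.5805
S = 8 * 1.5805
= 12.64


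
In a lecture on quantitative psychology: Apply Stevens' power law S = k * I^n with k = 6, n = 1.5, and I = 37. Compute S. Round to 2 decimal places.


S = 6 * 37^1.5
37^1.5 = 225.0622
S = 6 * 225.0622
= 1350.37


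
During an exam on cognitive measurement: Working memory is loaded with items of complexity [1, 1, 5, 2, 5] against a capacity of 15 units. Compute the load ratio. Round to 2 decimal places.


Total complexity = 1 + 1 + 5 + 2 + 5 = 14
Load = total / capacity = 14 / 15
= 0.93


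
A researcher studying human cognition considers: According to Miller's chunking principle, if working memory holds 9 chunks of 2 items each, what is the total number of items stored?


Total items = chunks * items_per_chunk
= 9 * 2
= 18


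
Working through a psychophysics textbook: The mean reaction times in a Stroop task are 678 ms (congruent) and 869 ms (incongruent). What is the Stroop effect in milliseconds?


Stroop effect = RT(incongruent) - RT(congruent)
= 869 - 678
= 191 ms


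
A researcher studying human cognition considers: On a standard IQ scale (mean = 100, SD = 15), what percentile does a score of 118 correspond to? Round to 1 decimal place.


z = (IQ - mean) / SD
z = (118 - 100) / 15 = 1.2
Percentile = Phi(1.2) * 100
Phi(1.2) = 0.88493
= 88.5


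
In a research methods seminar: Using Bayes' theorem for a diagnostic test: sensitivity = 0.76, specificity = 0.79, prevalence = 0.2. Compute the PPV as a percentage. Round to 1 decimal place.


PPV = (sens * prev) / (sens * prev + (1-spec) * (1-prev))
Numerator = 0.76 * 0.2 = 0.152
P(positive and no disease) = (1 - spec) * (1 - prev) = (1 - 0.79) * (1 - 0.2) = 0.168
Denominator = 0.152 + 0.168 = 0.32
PPV = 0.152 / 0.32 = 0.475
As percentage = 47.5


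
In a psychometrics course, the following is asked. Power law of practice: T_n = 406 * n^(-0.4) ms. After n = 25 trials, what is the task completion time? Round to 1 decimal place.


T_n = 406 * 25^(-0.4)
25^(-0.4) = 0.275946
T_n = 406 * 0.275946
= 112.0 ms


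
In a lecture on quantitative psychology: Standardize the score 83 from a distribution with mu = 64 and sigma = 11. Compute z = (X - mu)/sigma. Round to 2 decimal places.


z = (X - mu) / sigma
= (83 - 64) / 11
= 19 / 11
= 1.73


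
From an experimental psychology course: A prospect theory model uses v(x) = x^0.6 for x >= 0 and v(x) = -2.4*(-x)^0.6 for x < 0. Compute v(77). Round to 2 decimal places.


Since x = 77 >= 0, use v(x) = x^0.6
77^0.6 = 13.5486
v(77) = 13.55


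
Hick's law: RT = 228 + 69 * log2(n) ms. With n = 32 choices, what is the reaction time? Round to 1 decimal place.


RT = 228 + 69 * log2(32)
log2(32) = 5.0
RT = 228 + 69 * 5.0
= 228 + 345.0
= 573.0 ms


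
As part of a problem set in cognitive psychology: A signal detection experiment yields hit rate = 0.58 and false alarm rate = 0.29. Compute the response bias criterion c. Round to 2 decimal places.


c = -0.5 * (z(HR) + z(FAR))
z(0.58) = 0.2019
z(0.29) = -0.5534
c = -0.5 * (0.2019 + -0.5534)
= -0.5 * -0.3515
= 0.18


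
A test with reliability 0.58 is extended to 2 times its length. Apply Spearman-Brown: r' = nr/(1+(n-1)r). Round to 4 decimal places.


r_new = n*r / (1 + (n-1)*r)
Numerator = 2 * 0.58 = 1.16
Denominator = 1 + 1 * 0.58 = 1.58
r_new = 1.16 / 1.58
= 0.7342


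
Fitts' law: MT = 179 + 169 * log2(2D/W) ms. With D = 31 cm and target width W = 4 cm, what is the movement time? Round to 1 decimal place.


MT = 179 + 169 * log2(2*31/4)
2D/W = 15.5
log2(15.5) = 3.9542
MT = 179 + 169 * 3.9542
= 847.3 ms


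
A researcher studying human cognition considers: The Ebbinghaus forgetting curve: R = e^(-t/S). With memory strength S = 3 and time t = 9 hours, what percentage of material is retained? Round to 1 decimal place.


R = e^(-t/S)
-t/S = -9/3 = -3.0
R = e^(-3.0) = 0.049787
Percentage = 0.049787 * 100
= 5.0


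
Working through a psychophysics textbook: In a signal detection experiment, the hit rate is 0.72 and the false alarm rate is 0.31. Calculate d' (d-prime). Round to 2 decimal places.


d' = z(HR) - z(FAR)
z(0.72) = 0.5828
z(0.31) = -0.4959
d' = 0.5828 - -0.4959
= 1.08


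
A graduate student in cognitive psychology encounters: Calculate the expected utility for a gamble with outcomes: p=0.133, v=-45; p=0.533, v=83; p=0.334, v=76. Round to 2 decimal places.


EU = sum(p_i * v_i)
0.133 * -45 = -5.985
0.533 * 83 = 44.239
0.334 * 76 = 25.384
EU = -5.985 + 44.239 + 25.384
= 63.64


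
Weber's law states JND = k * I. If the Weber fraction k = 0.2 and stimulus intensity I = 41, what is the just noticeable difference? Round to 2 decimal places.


JND = k * I
JND = 0.2 * 41
= 8.20


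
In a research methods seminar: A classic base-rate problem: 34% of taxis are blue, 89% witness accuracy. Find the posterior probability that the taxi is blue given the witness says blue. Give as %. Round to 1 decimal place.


P(blue | says blue) = P(says blue | blue)*P(blue) / [P(says blue | blue)*P(blue) + P(says blue | not blue)*P(not blue)]
Numerator = 0.89 * 0.34 = 0.3026
False identification = 0.11 * 0.66 = 0.0726
P = 0.3026 / (0.3026 + 0.0726)
= 0.3026 / 0.3752
As percentage = 80.7


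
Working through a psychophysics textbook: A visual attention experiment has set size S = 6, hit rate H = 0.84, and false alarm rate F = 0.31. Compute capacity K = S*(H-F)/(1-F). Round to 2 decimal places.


K = S * (H - F) / (1 - F)
H - F = 0.53
1 - F = 0.69
K = 6 * 0.53 / 0.69
= 4.61


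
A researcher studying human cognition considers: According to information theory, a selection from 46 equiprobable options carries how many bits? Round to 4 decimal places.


H = log2(n)
H = log2(46)
= 5.5236


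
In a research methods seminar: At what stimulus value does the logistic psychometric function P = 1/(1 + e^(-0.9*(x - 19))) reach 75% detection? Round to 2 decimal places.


At P = 0.75: 0.75 = 1/(1 + e^(-k*(x-x0)))
Solving: e^(-k*(x-x0)) = 1/3
x = x0 + ln(3)/k
ln(3) = 1.0986
x = 19 + 1.0986/0.9
= 19 + 1.2207
= 20.22


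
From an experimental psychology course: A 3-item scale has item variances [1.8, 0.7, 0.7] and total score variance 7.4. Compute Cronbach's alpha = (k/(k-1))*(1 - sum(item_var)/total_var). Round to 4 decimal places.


alpha = (k/(k-1)) * (1 - sum(s_i^2)/s_total^2)
sum(item variances) = 3.2
k/(k-1) = 3/2 = 1.5
1 - 3.2/7.4 = 1 - 0.432432 = 0.567568
alpha = 1.5 * 0.567568
= 0.8514


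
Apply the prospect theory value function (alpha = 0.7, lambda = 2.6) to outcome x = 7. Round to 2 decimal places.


Since x = 7 >= 0, use v(x) = x^0.7
7^0.7 = 3.9045
v(7) = 3.90


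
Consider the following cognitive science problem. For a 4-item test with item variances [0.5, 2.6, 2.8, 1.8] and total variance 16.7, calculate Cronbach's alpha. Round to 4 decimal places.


alpha = (k/(k-1)) * (1 - sum(s_i^2)/s_total^2)
sum(item variances) = 7.7
k/(k-1) = 4/3 = 1.333333
1 - 7.7/16.7 = 1 - 0.461078 = 0.538922
alpha = 1.333333 * 0.538922
= 0.7186


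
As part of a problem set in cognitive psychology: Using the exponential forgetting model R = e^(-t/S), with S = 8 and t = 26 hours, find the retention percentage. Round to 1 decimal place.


R = e^(-t/S)
-t/S = -26/8 = -3.25
R = e^(-3.25) = 0.038774
Percentage = 0.038774 * 100
= 3.9


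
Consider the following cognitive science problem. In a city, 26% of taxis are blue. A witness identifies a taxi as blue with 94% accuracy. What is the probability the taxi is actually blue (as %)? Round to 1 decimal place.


P(blue | says blue) = P(says blue | blue)*P(blue) / [P(says blue | blue)*P(blue) + P(says blue | not blue)*P(not blue)]
Numerator = 0.94 * 0.26 = 0.2444
False identification = 0.06 * 0.74 = 0.0444
P = 0.2444 / (0.2444 + 0.0444)
= 0.2444 / 0.2888
As percentage = 84.6


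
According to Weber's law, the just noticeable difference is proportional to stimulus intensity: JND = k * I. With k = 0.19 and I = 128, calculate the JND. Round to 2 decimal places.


JND = k * I
JND = 0.19 * 128
= 24.32


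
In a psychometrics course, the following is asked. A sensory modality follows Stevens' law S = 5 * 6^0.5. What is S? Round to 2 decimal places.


S = 5 * 6^0.5
6^0.5 = 2.4495
S = 5 * 2.4495
= 12.25


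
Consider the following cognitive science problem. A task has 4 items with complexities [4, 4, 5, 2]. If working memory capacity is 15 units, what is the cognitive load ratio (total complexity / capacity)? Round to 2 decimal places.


Total complexity = 4 + 4 + 5 + 2 = 15
Load = total / capacity = 15 / 15
= 1.00


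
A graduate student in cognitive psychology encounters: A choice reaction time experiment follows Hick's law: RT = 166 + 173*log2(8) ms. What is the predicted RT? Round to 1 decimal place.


RT = 166 + 173 * log2(8)
log2(8) = 3.0
RT = 166 + 173 * 3.0
= 166 + 519.0
= 685.0 ms


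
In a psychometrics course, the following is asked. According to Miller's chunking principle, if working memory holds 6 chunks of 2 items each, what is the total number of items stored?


Total items = chunks * items_per_chunk
= 6 * 2
= 12


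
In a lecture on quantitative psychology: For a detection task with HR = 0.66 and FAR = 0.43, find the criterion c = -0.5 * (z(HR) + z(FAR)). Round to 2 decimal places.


c = -0.5 * (z(HR) + z(FAR))
z(0.66) = 0.4125
z(0.43) = -0.1764
c = -0.5 * (0.4125 + -0.1764)
= -0.5 * 0.2361
= -0.12


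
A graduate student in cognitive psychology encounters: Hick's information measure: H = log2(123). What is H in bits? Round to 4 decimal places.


H = log2(n)
H = log2(123)
= 6.9425


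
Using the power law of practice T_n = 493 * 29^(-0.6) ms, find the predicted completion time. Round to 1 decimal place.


T_n = 493 * 29^(-0.6)
29^(-0.6) = 0.132605
T_n = 493 * 0.132605
= 65.4 ms


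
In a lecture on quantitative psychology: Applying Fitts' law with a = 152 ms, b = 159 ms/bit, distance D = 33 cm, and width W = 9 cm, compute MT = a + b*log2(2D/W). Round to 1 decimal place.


MT = 152 + 159 * log2(2*33/9)
2D/W = 7.333333
log2(7.333333) = 2.8745
MT = 152 + 159 * 2.8745
= 609.0 ms


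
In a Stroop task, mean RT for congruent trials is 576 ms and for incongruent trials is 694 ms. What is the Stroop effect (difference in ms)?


Stroop effect = RT(incongruent) - RT(congruent)
= 694 - 576
= 118 ms


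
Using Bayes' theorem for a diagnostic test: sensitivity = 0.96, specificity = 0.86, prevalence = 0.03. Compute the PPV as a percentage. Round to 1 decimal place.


PPV = (sens * prev) / (sens * prev + (1-spec) * (1-prev))
Numerator = 0.96 * 0.03 = 0.0288
P(positive and no disease) = (1 - spec) * (1 - prev) = (1 - 0.86) * (1 - 0.03) = 0.1358
Denominator = 0.0288 + 0.1358 = 0.1646
PPV = 0.0288 / 0.1646 = 0.17497
As percentage = 17.5


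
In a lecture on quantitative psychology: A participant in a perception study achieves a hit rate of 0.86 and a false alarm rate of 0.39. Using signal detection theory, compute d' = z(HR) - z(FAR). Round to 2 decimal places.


d' = z(HR) - z(FAR)
z(0.86) = 1.0803
z(0.39) = -0.2793
d' = 1.0803 - -0.2793
= 1.36


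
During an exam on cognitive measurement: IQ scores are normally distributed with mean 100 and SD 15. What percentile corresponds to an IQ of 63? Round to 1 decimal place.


z = (IQ - mean) / SD
z = (63 - 100) / 15 = -2.4667
Percentile = Phi(-2.4667) * 100
Phi(-2.4667) = 0.006818
= 0.7


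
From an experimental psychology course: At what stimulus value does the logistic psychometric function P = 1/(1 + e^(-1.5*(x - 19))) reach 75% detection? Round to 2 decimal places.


At P = 0.75: 0.75 = 1/(1 + e^(-k*(x-x0)))
Solving: e^(-k*(x-x0)) = 1/3
x = x0 + ln(3)/k
ln(3) = 1.0986
x = 19 + 1.0986/1.5
= 19 + 0.7324
= 19.73


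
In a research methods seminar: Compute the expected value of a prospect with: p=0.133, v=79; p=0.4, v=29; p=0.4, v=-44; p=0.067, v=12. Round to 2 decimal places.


EU = sum(p_i * v_i)
0.133 * 79 = 10.507
0.4 * 29 = 11.6
0.4 * -44 = -17.6
0.067 * 12 = 0.804
EU = 10.507 + 11.6 + -17.6 + 0.804
= 5.31


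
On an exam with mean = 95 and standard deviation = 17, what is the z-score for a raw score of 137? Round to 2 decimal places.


z = (X - mu) / sigma
= (137 - 95) / 17
= 42 / 17
= 2.47


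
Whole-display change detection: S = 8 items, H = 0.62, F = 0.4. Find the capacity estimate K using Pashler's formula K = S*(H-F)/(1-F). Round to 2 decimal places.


K = S * (H - F) / (1 - F)
H - F = 0.22
1 - F = 0.6
K = 8 * 0.22 / 0.6
= 2.93


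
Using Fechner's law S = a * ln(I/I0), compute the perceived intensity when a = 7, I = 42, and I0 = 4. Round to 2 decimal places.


S = 7 * ln(42/4)
I/I0 = 10.5
ln(10.5) = 2.3514
S = 7 * 2.3514
= 16.46


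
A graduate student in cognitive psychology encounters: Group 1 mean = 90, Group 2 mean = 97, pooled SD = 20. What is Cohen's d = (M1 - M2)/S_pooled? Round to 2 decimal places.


Cohen's d = (M1 - M2) / S_pooled
= (90 - 97) / 20
= -7 / 20
= -0.35


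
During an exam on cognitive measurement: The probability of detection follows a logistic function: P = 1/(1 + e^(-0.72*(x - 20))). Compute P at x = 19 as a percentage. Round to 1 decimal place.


P(x) = 1/(1 + e^(-0.72*(19 - 20)))
Exponent = -0.72 * -1 = 0.72
e^(0.72) = 2.054433
P = 1/(1 + 2.054433) = 0.327393
Percentage = 32.7


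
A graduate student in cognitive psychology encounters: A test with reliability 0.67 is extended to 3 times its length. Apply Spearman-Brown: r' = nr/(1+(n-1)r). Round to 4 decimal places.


r_new = n*r / (1 + (n-1)*r)
Numerator = 3 * 0.67 = 2.01
Denominator = 1 + 2 * 0.67 = 2.34
r_new = 2.01 / 2.34
= 0.8590


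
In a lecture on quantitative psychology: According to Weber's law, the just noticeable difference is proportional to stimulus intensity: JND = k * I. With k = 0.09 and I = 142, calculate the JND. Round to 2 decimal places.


JND = k * I
JND = 0.09 * 142
= 12.78


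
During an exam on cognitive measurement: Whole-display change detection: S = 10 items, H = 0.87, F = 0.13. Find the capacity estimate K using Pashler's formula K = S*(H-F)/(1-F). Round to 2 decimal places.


K = S * (H - F) / (1 - F)
H - F = 0.74
1 - F = 0.87
K = 10 * 0.74 / 0.87
= 8.51


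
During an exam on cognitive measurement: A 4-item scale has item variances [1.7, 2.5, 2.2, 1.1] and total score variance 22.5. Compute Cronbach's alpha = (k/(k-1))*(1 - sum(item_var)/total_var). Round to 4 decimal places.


alpha = (k/(k-1)) * (1 - sum(s_i^2)/s_total^2)
sum(item variances) = 7.5
k/(k-1) = 4/3 = 1.333333
1 - 7.5/22.5 = 1 - 0.333333 = 0.666667
alpha = 1.333333 * 0.666667
= 0.8889


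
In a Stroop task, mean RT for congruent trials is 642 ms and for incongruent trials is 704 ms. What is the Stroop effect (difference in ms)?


Stroop effect = RT(incongruent) - RT(congruent)
= 704 - 642
= 62 ms


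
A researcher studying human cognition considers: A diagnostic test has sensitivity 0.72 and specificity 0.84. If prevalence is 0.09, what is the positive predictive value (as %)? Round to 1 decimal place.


PPV = (sens * prev) / (sens * prev + (1-spec) * (1-prev))
Numerator = 0.72 * 0.09 = 0.0648
P(positive and no disease) = (1 - spec) * (1 - prev) = (1 - 0.84) * (1 - 0.09) = 0.1456
Denominator = 0.0648 + 0.1456 = 0.2104
PPV = 0.0648 / 0.2104 = 0.307985
As percentage = 30.8


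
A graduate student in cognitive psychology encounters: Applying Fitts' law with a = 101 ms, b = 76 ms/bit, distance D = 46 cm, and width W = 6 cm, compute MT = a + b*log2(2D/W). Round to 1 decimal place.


MT = 101 + 76 * log2(2*46/6)
2D/W = 15.333333
log2(15.333333) = 3.9386
MT = 101 + 76 * 3.9386
= 400.3 ms


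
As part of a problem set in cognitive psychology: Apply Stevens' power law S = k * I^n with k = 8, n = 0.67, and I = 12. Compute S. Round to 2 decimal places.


S = 8 * 12^0.67
12^0.67 = 5.2851
S = 8 * 5.2851
= 42.28


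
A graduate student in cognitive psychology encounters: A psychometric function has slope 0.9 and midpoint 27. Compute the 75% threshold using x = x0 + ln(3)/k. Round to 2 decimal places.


At P = 0.75: 0.75 = 1/(1 + e^(-k*(x-x0)))
Solving: e^(-k*(x-x0)) = 1/3
x = x0 + ln(3)/k
ln(3) = 1.0986
x = 27 + 1.0986/0.9
= 27 + 1.2207
= 28.22


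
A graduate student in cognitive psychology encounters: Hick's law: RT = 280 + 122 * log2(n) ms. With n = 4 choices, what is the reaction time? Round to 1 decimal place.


RT = 280 + 122 * log2(4)
log2(4) = 2.0
RT = 280 + 122 * 2.0
= 280 + 244.0
= 524.0 ms


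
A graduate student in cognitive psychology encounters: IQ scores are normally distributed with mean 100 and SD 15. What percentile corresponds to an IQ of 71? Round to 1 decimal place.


z = (IQ - mean) / SD
z = (71 - 100) / 15 = -1.9333
Percentile = Phi(-1.9333) * 100
Phi(-1.9333) = 0.0266
= 2.7


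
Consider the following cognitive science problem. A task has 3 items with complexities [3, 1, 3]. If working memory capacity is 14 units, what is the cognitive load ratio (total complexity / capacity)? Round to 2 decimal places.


Total complexity = 3 + 1 + 3 = 7
Load = total / capacity = 7 / 14
= 0.50


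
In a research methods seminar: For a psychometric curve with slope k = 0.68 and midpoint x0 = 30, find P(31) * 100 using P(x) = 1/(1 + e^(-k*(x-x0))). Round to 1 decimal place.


P(x) = 1/(1 + e^(-0.68*(31 - 30)))
Exponent = -0.68 * 1 = -0.68
e^(-0.68) = 0.506617
P = 1/(1 + 0.506617) = 0.663739
Percentage = 66.4


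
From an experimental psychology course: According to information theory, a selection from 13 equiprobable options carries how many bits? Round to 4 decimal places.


H = log2(n)
H = log2(13)
= 3.7004


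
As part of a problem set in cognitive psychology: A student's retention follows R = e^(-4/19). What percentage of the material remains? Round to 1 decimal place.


R = e^(-t/S)
-t/S = -4/19 = -0.210526
R = e^(-0.210526) = 0.810158
Percentage = 0.810158 * 100
= 81.0


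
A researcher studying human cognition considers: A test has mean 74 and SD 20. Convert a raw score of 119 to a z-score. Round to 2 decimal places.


z = (X - mu) / sigma
= (119 - 74) / 20
= 45 / 20
= 2.25


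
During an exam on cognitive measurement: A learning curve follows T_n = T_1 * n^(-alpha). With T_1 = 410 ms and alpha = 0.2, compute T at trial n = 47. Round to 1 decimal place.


T_n = 410 * 47^(-0.2)
47^(-0.2) = 0.462999
T_n = 410 * 0.462999
= 189.8 ms


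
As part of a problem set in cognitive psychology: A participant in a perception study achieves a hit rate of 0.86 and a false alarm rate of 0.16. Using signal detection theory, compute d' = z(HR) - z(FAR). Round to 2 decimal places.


d' = z(HR) - z(FAR)
z(0.86) = 1.0803
z(0.16) = -0.9945
d' = 1.0803 - -0.9945
= 2.07


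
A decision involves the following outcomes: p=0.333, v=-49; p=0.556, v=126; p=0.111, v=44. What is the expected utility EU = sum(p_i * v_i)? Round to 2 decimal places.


EU = sum(p_i * v_i)
0.333 * -49 = -16.317
0.556 * 126 = 70.056
0.111 * 44 = 4.884
EU = -16.317 + 70.056 + 4.884
= 58.62


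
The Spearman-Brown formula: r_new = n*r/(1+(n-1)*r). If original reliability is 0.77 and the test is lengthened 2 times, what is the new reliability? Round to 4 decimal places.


r_new = n*r / (1 + (n-1)*r)
Numerator = 2 * 0.77 = 1.54
Denominator = 1 + 1 * 0.77 = 1.77
r_new = 1.54 / 1.77
= 0.8701


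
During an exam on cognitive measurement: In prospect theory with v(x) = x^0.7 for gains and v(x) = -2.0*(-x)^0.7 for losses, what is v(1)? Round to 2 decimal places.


Since x = 1 >= 0, use v(x) = x^0.7
1^0.7 = 1.0
v(1) = 1.00


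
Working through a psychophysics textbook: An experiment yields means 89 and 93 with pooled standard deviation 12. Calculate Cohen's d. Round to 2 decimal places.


Cohen's d = (M1 - M2) / S_pooled
= (89 - 93) / 12
= -4 / 12
= -0.33


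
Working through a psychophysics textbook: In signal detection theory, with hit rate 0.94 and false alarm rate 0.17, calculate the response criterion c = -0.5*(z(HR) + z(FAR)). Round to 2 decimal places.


c = -0.5 * (z(HR) + z(FAR))
z(0.94) = 1.5548
z(0.17) = -0.9542
c = -0.5 * (1.5548 + -0.9542)
= -0.5 * 0.6006
= -0.30


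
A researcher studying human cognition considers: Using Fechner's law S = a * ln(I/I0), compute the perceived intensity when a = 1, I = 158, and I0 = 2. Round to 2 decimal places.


S = 1 * ln(158/2)
I/I0 = 79.0
ln(79.0) = 4.3694
S = 1 * 4.3694
= 4.37


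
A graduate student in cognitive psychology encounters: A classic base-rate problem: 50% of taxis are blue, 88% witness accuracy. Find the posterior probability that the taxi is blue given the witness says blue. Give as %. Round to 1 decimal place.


P(blue | says blue) = P(says blue | blue)*P(blue) / [P(says blue | blue)*P(blue) + P(says blue | not blue)*P(not blue)]
Numerator = 0.88 * 0.5 = 0.44
False identification = 0.12 * 0.5 = 0.06
P = 0.44 / (0.44 + 0.06)
= 0.44 / 0.5
As percentage = 88.0


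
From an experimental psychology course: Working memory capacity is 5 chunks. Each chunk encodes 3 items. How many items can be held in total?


Total items = chunks * items_per_chunk
= 5 * 3
= 15


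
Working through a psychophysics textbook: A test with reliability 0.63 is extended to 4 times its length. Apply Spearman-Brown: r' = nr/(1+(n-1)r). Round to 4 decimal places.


r_new = n*r / (1 + (n-1)*r)
Numerator = 4 * 0.63 = 2.52
Denominator = 1 + 3 * 0.63 = 2.89
r_new = 2.52 / 2.89
= 0.8720


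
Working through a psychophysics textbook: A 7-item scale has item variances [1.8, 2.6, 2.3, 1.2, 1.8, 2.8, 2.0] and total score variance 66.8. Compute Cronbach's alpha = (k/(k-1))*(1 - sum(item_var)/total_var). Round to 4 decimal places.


alpha = (k/(k-1)) * (1 - sum(s_i^2)/s_total^2)
sum(item variances) = 14.5
k/(k-1) = 7/6 = 1.166667
1 - 14.5/66.8 = 1 - 0.217066 = 0.782934
alpha = 1.166667 * 0.782934
= 0.9134
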